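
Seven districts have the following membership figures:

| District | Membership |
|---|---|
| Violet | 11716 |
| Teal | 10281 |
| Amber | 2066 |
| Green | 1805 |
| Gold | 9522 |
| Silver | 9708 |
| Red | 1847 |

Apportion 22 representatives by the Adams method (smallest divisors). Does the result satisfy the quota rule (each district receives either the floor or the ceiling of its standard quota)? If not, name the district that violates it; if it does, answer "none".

Standard quotas: Violet 5.491, Teal 4.818, Amber 0.968, Green 0.846, Gold 4.462, Silver 4.549, Red 0.866.
Adams allocation: Violet 5, Teal 5, Amber 1, Green 1, Gold 4, Silver 5, Red 1.
Every allocation lies between the lower and upper quota.

none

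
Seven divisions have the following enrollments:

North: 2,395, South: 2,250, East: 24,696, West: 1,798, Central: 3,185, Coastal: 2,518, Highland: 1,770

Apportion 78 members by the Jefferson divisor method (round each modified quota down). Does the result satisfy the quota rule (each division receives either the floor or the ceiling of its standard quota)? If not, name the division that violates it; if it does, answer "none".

Standard quotas: North 4.838, South 4.545, East 49.888, West 3.632, Central 6.434, Coastal 5.087, Highland 3.576.
Jefferson allocation: North 5, South 4, East 52, West 3, Central 6, Coastal 5, Highland 3.
East has quota 49.888 (lower 49, upper 50) but receives 52 — outside the quota interval.

East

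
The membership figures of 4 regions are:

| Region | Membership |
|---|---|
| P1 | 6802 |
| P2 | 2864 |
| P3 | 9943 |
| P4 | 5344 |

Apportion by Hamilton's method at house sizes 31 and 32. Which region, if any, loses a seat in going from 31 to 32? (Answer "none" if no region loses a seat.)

At 31 seats: P1 8, P2 4, P3 12, P4 7.
At 32 seats: P1 9, P2 3, P3 13, P4 7.
P2 drops from 4 to 3.

P2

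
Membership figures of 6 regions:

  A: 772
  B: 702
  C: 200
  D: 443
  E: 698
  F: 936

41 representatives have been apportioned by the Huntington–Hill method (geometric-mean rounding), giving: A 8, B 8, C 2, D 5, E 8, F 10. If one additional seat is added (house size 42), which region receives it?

Priority for the next seat is population ÷ (√(s·(s+1))).
Priorities: A 90.981, B 82.731, C 81.650, D 80.880, E 82.260, F 89.244.
Highest priority: A.

A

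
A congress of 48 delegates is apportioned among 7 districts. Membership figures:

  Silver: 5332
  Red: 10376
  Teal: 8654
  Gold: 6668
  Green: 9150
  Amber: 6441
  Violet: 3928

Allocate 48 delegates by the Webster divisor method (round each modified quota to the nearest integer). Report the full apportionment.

Standard divisor 50549/48 ≈ 1053.104; standard quotas: Silver 5.063, Red 9.853, Teal 8.218, Gold 6.332, Green 8.689, Amber 6.116, Violet 3.730.
Rounding to the nearest integer gives Silver 5, Red 10, Teal 8, Gold 6, Green 9, Amber 6, Violet 4 — total 48, matching the house size, so no adjustment is needed.

Silver 5; Red 10; Teal 8; Gold 6; Green 9; Amber 6; Violet 4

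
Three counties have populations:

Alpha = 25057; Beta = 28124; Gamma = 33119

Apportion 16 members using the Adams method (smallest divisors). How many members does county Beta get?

Standard divisor 86300/16 ≈ 5393.75; standard quotas: Alpha 4.646, Beta 5.214, Gamma 6.140.
Rounding up gives 5, 6, 7 = 18 seats, so the divisor must be adjusted.
With modified divisor 5900: modified quotas Alpha 4.247, Beta 4.767, Gamma 5.613.
Rounding up: Alpha 5, Beta 5, Gamma 6 (total 16).
Beta receives 5.

5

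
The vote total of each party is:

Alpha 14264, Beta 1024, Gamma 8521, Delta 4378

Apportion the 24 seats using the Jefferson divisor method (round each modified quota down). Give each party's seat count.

Standard divisor 28187/24 ≈ 1174.458; standard quotas: Alpha 12.145, Beta 0.872, Gamma 7.255, Delta 3.728.
Rounding down gives 12, 0, 7, 3 = 22 seats, so the divisor must be adjusted.
With modified divisor 1080: modified quotas Alpha 13.207, Beta 0.948, Gamma 7.890, Delta 4.054.
Rounding down: Alpha 13, Beta 0, Gamma 7, Delta 4 (total 24).

Alpha=13, Beta=0, Gamma=7, Delta=4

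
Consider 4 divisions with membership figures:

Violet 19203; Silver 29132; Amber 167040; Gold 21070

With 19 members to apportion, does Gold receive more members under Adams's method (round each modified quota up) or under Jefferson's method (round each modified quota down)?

Adams: Violet 2, Silver 3, Amber 12, Gold 2.
Jefferson: Violet 1, Silver 2, Amber 15, Gold 1.
Gold gets 2 under Adams and 1 under Jefferson.

Adams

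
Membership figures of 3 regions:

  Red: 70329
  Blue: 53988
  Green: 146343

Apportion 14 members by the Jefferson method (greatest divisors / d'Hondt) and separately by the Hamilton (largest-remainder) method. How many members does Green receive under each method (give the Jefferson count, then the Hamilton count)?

Jefferson: Red 3, Blue 3, Green 8.
Hamilton: Red 4, Blue 3, Green 7.
Green gets 8 under Jefferson and 7 under Hamilton.

8 and 7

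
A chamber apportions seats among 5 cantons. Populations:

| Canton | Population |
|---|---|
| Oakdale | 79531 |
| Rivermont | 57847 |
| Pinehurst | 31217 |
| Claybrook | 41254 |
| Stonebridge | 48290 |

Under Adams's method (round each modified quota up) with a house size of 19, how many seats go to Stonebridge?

Standard divisor 258139/19 ≈ 13586.263; standard quotas: Oakdale 5.854, Rivermont 4.258, Pinehurst 2.298, Claybrook 3.036, Stonebridge 3.554.
Rounding up gives 6, 5, 3, 4, 4 = 22 seats, so the divisor must be adjusted.
With modified divisor 15800: modified quotas Oakdale 5.034, Rivermont 3.661, Pinehurst 1.976, Claybrook 2.611, Stonebridge 3.056.
Rounding up: Oakdale 6, Rivermont 4, Pinehurst 2, Claybrook 3, Stonebridge 4 (total 19).
Stonebridge receives 4.

4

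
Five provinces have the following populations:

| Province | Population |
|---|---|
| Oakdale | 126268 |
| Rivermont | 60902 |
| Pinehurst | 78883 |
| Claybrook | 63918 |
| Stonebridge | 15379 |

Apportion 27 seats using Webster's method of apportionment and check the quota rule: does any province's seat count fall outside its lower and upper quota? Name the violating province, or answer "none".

none

Standard quotas: Oakdale 9.872, Rivermont 4.761, Pinehurst 6.167, Claybrook 4.997, Stonebridge 1.202.
Webster allocation: Oakdale 10, Rivermont 5, Pinehurst 6, Claybrook 5, Stonebridge 1.
Every allocation lies between the lower and upper quota.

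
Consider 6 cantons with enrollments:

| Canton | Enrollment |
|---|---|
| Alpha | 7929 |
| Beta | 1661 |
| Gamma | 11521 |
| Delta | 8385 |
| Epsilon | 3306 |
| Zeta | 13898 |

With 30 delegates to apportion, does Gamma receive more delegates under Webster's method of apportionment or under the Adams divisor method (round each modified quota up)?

Webster

Webster: Alpha 5, Beta 1, Gamma 8, Delta 5, Epsilon 2, Zeta 9.
Adams: Alpha 5, Beta 1, Gamma 7, Delta 6, Epsilon 2, Zeta 9.
Gamma gets 8 under Webster and 7 under Adams.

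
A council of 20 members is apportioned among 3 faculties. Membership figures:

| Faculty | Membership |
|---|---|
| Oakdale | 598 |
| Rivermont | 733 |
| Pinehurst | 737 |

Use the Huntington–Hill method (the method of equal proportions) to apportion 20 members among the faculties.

Oakdale=6, Rivermont=7, Pinehurst=7

With divisor 104: modified quotas Oakdale 5.750, Rivermont 7.048, Pinehurst 7.087.
Geometric-mean thresholds: Oakdale √(5·6)=5.477, Rivermont √(7·8)=7.483, Pinehurst √(7·8)=7.483.
Each quota rounded against its threshold gives Oakdale 6, Rivermont 7, Pinehurst 7 (total 20).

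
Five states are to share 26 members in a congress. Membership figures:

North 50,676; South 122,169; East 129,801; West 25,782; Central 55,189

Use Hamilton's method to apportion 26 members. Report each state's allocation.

Standard divisor: 383617 ÷ 26 ≈ 14754.5.
Standard quotas: North 3.4346, South 8.2801, East 8.7974, West 1.7474, Central 3.7405.
Lower quotas: North 3, South 8, East 8, West 1, Central 3 (sum 23, leaving 3 seats).
Remainders in descending order: East 0.7974, West 0.7474, Central 0.7405, North 0.4346, South 0.2801.
The surplus seats go to East, West, Central.

North: 3, South: 8, East: 9, West: 2, Central: 4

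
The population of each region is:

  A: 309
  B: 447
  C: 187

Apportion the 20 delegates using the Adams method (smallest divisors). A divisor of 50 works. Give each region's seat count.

With modified divisor 50: modified quotas A 6.180, B 8.940, C 3.740.
Rounding up: A 7, B 9, C 4 (total 20).

A=7; B=9; C=4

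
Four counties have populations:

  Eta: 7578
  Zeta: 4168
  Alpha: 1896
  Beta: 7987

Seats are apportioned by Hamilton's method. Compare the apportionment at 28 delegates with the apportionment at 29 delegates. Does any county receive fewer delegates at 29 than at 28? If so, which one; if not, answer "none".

Alpha

At 28 seats: Eta 10, Zeta 5, Alpha 3, Beta 10.
At 29 seats: Eta 10, Zeta 6, Alpha 2, Beta 11.
Alpha drops from 3 to 2.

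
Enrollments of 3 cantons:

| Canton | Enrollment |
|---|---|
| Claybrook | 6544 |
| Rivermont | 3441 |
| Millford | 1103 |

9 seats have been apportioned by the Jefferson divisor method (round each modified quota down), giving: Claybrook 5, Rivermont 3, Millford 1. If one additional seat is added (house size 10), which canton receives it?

Priority for the next seat is population ÷ (current seats + 1).
Priorities: Claybrook 1090.667, Rivermont 860.250, Millford 551.500.
Highest priority: Claybrook.

Claybrook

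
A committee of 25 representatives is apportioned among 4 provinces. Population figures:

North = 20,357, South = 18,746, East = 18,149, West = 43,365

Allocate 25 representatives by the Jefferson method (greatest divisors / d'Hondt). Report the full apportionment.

North=5; South=5; East=4; West=11

Standard divisor 100617/25 ≈ 4024.68; standard quotas: North 5.058, South 4.658, East 4.509, West 10.775.
Rounding down gives 5, 4, 4, 10 = 23 seats, so the divisor must be adjusted.
With modified divisor 3700: modified quotas North 5.502, South 5.066, East 4.905, West 11.720.
Rounding down: North 5, South 5, East 4, West 11 (total 25).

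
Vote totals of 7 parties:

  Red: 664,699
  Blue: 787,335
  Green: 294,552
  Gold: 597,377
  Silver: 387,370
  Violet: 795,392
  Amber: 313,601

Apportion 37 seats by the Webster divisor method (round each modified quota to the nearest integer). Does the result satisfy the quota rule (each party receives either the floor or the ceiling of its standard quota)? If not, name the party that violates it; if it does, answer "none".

Standard quotas: Red 6.404, Blue 7.586, Green 2.838, Gold 5.755, Silver 3.732, Violet 7.663, Amber 3.021.
Webster allocation: Red 6, Blue 7, Green 3, Gold 6, Silver 4, Violet 8, Amber 3.
Every allocation lies between the lower and upper quota.

none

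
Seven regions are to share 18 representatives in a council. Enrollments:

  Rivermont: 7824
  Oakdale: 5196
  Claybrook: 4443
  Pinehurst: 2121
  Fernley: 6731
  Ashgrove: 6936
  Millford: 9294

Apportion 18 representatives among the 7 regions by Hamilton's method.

The standard divisor is 42545/18 ≈ 2363.611.
Standard quotas: Rivermont 3.3102, Oakdale 2.1983, Claybrook 1.8798, Pinehurst 0.8974, Fernley 2.8478, Ashgrove 2.9345, Millford 3.9321.
Lower quotas: Rivermont 3, Oakdale 2, Claybrook 1, Pinehurst 0, Fernley 2, Ashgrove 2, Millford 3 (sum 13, leaving 5 seats).
Remainders in descending order: Ashgrove 0.9345, Millford 0.9321, Pinehurst 0.8974, Claybrook 0.8798, Fernley 0.8478, Rivermont 0.3102, Oakdale 0.1983.
The surplus seats go to Ashgrove, Millford, Pinehurst, Claybrook, Fernley.

Rivermont=3, Oakdale=2, Claybrook=2, Pinehurst=1, Fernley=3, Ashgrove=3, Millford=4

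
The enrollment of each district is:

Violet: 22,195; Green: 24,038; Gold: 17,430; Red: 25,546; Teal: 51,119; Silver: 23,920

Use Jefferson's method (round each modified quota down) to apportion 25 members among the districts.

Standard divisor 164248/25 ≈ 6569.92; standard quotas: Violet 3.378, Green 3.659, Gold 2.653, Red 3.888, Teal 7.781, Silver 3.641.
Rounding down gives 3, 3, 2, 3, 7, 3 = 21 seats, so the divisor must be adjusted.
With modified divisor 5900: modified quotas Violet 3.762, Green 4.074, Gold 2.954, Red 4.330, Teal 8.664, Silver 4.054.
Rounding down: Violet 3, Green 4, Gold 2, Red 4, Teal 8, Silver 4 (total 25).

Violet 3, Green 4, Gold 2, Red 4, Teal 8, Silver 4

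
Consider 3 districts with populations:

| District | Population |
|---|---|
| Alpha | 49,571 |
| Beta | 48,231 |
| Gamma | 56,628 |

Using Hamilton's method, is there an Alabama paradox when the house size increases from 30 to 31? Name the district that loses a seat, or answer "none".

At 30 seats: Alpha 10, Beta 9, Gamma 11.
At 31 seats: Alpha 10, Beta 10, Gamma 11.
No district's allocation decreased.

none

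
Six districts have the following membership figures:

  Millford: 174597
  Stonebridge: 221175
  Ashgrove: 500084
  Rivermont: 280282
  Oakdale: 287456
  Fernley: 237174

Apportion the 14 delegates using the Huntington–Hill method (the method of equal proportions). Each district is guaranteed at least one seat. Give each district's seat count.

Millford 2; Stonebridge 2; Ashgrove 4; Rivermont 2; Oakdale 2; Fernley 2

With divisor 120406: modified quotas Millford 1.450, Stonebridge 1.837, Ashgrove 4.153, Rivermont 2.328, Oakdale 2.387, Fernley 1.970.
Geometric-mean thresholds: Millford √(1·2)=1.414, Stonebridge √(1·2)=1.414, Ashgrove √(4·5)=4.472, Rivermont √(2·3)=2.449, Oakdale √(2·3)=2.449, Fernley √(1·2)=1.414.
Each quota rounded against its threshold gives Millford 2, Stonebridge 2, Ashgrove 4, Rivermont 2, Oakdale 2, Fernley 2 (total 14).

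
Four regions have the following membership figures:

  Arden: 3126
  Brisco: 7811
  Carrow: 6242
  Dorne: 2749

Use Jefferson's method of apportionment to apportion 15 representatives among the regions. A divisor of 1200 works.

Arden=2, Brisco=6, Carrow=5, Dorne=2

With modified divisor 1200: modified quotas Arden 2.605, Brisco 6.509, Carrow 5.202, Dorne 2.291.
Rounding down: Arden 2, Brisco 6, Carrow 5, Dorne 2 (total 15).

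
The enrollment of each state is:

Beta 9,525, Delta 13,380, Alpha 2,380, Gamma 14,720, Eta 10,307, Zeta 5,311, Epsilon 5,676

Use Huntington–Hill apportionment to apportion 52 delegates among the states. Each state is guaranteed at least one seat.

With divisor 1183: modified quotas Beta 8.052, Delta 11.310, Alpha 2.012, Gamma 12.443, Eta 8.713, Zeta 4.489, Epsilon 4.798.
Geometric-mean thresholds: Beta √(8·9)=8.485, Delta √(11·12)=11.489, Alpha √(2·3)=2.449, Gamma √(12·13)=12.490, Eta √(8·9)=8.485, Zeta √(4·5)=4.472, Epsilon √(4·5)=4.472.
Each quota rounded against its threshold gives Beta 8, Delta 11, Alpha 2, Gamma 12, Eta 9, Zeta 5, Epsilon 5 (total 52).

Beta 8, Delta 11, Alpha 2, Gamma 12, Eta 9, Zeta 5, Epsilon 5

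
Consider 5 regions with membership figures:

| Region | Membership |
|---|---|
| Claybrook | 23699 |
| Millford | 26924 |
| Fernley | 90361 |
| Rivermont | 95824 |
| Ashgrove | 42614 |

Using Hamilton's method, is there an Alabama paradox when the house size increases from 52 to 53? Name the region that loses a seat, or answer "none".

none

At 52 seats: Claybrook 4, Millford 5, Fernley 17, Rivermont 18, Ashgrove 8.
At 53 seats: Claybrook 5, Millford 5, Fernley 17, Rivermont 18, Ashgrove 8.
No region's allocation decreased.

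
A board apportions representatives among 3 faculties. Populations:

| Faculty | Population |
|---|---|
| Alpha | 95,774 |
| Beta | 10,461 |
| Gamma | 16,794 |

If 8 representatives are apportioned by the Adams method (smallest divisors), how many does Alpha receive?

6

Standard divisor 123029/8 ≈ 15378.625; standard quotas: Alpha 6.228, Beta 0.680, Gamma 1.092.
Rounding up gives 7, 1, 2 = 10 seats, so the divisor must be adjusted.
With modified divisor 18000: modified quotas Alpha 5.321, Beta 0.581, Gamma 0.933.
Rounding up: Alpha 6, Beta 1, Gamma 1 (total 8).
Alpha receives 6.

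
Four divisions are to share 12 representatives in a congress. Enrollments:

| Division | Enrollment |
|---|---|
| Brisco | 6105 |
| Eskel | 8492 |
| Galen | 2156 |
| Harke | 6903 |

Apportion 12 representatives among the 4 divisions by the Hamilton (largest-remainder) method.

Brisco: 3, Eskel: 4, Galen: 1, Harke: 4

Standard divisor: 23656 ÷ 12 ≈ 1971.333.
Standard quotas: Brisco 3.0969, Eskel 4.3077, Galen 1.0937, Harke 3.5017.
Lower quotas: Brisco 3, Eskel 4, Galen 1, Harke 3 (sum 11, leaving 1 seat).
Remainders in descending order: Harke 0.5017, Eskel 0.3077, Brisco 0.0969, Galen 0.0937.
The surplus seat goes to Harke.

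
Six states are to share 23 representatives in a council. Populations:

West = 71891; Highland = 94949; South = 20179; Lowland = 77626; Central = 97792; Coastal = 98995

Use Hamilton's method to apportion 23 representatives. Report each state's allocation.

West 3, Highland 5, South 1, Lowland 4, Central 5, Coastal 5

Total 461432; standard divisor 461432/23 ≈ 20062.261.
Standard quotas: West 3.5834, Highland 4.7327, South 1.0058, Lowland 3.8693, Central 4.8744, Coastal 4.9344.
Lower quotas: West 3, Highland 4, South 1, Lowland 3, Central 4, Coastal 4 (sum 19, leaving 4 seats).
Remainders in descending order: Coastal 0.9344, Central 0.8744, Lowland 0.8693, Highland 0.7327, West 0.5834, South 0.0058.
The surplus seats go to Coastal, Central, Lowland, Highland.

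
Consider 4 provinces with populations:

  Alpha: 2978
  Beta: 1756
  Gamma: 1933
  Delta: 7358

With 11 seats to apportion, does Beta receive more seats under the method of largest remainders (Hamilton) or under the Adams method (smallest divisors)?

Adams

Hamilton: Alpha 2, Beta 1, Gamma 2, Delta 6.
Adams: Alpha 2, Beta 2, Gamma 2, Delta 5.
Beta gets 1 under Hamilton and 2 under Adams.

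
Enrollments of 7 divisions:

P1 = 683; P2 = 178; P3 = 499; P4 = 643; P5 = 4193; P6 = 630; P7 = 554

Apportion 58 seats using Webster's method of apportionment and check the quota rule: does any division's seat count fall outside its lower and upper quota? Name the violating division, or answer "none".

P5

Standard quotas: P1 5.368, P2 1.399, P3 3.922, P4 5.053, P5 32.953, P6 4.951, P7 4.354.
Webster allocation: P1 5, P2 1, P3 4, P4 5, P5 34, P6 5, P7 4.
P5 has quota 32.953 (lower 32, upper 33) but receives 34 — outside the quota interval.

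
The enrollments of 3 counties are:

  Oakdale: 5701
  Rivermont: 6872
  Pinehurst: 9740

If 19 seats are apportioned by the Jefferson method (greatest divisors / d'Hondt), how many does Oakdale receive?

Standard divisor 22313/19 ≈ 1174.368; standard quotas: Oakdale 4.855, Rivermont 5.852, Pinehurst 8.294.
Rounding down gives 4, 5, 8 = 17 seats, so the divisor must be adjusted.
With modified divisor 1100: modified quotas Oakdale 5.183, Rivermont 6.247, Pinehurst 8.855.
Rounding down: Oakdale 5, Rivermont 6, Pinehurst 8 (total 19).
Oakdale receives 5.

5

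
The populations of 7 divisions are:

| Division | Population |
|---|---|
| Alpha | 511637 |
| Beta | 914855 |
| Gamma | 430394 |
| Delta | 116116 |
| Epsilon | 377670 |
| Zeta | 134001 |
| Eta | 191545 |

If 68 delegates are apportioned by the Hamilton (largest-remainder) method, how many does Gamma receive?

Total 2676218; standard divisor 2676218/68 ≈ 39356.147.
Standard quotas: Alpha 13.0002, Beta 23.2455, Gamma 10.9359, Delta 2.9504, Epsilon 9.5962, Zeta 3.4048, Eta 4.8670.
Lower quotas: Alpha 13, Beta 23, Gamma 10, Delta 2, Epsilon 9, Zeta 3, Eta 4 (sum 64, leaving 4 seats).
Remainders in descending order: Delta 0.9504, Gamma 0.9359, Eta 0.8670, Epsilon 0.5962, Zeta 0.4048, Beta 0.2455, Alpha 0.0002.
Largest remainders: Delta, Gamma, Eta, Epsilon receive the extra seats.
Gamma receives 11.

11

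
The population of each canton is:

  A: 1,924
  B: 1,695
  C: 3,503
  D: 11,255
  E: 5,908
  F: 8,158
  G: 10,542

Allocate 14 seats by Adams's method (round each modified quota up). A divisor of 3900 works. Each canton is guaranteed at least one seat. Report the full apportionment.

A=1; B=1; C=1; D=3; E=2; F=3; G=3

With modified divisor 3900: modified quotas A 0.493, B 0.435, C 0.898, D 2.886, E 1.515, F 2.092, G 2.703.
Rounding up: A 1, B 1, C 1, D 3, E 2, F 3, G 3 (total 14).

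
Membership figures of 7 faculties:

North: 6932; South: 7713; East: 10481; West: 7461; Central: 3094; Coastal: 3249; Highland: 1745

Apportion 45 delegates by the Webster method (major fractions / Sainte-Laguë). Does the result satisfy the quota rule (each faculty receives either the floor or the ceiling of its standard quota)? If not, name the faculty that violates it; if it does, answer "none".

none

Standard quotas: North 7.669, South 8.533, East 11.595, West 8.254, Central 3.423, Coastal 3.594, Highland 1.931.
Webster allocation: North 8, South 8, East 12, West 8, Central 3, Coastal 4, Highland 2.
Every allocation lies between the lower and upper quota.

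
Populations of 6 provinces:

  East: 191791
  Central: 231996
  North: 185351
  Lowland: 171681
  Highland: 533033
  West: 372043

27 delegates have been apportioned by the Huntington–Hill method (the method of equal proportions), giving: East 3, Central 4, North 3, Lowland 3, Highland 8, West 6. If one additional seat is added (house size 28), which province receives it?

Priority for the next seat is population ÷ (√(s·(s+1))).
Priorities: East 55365.293, Central 51875.883, North 53506.225, Lowland 49560.036, Highland 62818.541, West 57407.481.
Highest priority: Highland.

Highland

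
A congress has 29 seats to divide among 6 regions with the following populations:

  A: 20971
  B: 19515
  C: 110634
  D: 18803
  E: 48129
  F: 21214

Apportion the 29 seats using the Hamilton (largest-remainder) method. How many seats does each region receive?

Total 239266; standard divisor 239266/29 ≈ 8250.552.
Standard quotas: A 2.5418, B 2.3653, C 13.4093, D 2.2790, E 5.8334, F 2.5712.
Lower quotas: A 2, B 2, C 13, D 2, E 5, F 2 (sum 26, leaving 3 seats).
Remainders in descending order: E 0.8334, F 0.5712, A 0.5418, C 0.4093, B 0.3653, D 0.2790.
Largest remainders: E, F, A receive the extra seats.

A=3, B=2, C=13, D=2, E=6, F=3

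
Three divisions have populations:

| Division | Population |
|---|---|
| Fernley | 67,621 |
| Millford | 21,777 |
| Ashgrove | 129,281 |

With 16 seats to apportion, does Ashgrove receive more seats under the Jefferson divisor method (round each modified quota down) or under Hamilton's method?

Jefferson

Jefferson: Fernley 5, Millford 1, Ashgrove 10.
Hamilton: Fernley 5, Millford 2, Ashgrove 9.
Ashgrove gets 10 under Jefferson and 9 under Hamilton.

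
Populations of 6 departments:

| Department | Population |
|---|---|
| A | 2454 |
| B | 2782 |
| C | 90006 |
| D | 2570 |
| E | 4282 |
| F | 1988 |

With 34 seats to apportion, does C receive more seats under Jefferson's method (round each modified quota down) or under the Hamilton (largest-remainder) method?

Jefferson: A 0, B 1, C 32, D 0, E 1, F 0.
Hamilton: A 1, B 1, C 29, D 1, E 1, F 1.
C gets 32 under Jefferson and 29 under Hamilton.

Jefferson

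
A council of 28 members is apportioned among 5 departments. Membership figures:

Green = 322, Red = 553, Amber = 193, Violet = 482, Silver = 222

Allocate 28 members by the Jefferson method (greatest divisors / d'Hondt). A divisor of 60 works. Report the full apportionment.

Green 5; Red 9; Amber 3; Violet 8; Silver 3

With modified divisor 60: modified quotas Green 5.367, Red 9.217, Amber 3.217, Violet 8.033, Silver 3.700.
Rounding down: Green 5, Red 9, Amber 3, Violet 8, Silver 3 (total 28).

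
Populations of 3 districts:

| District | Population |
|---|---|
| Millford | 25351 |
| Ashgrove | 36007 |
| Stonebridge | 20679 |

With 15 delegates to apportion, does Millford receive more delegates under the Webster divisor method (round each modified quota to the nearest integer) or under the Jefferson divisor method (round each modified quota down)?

Webster

Webster: Millford 5, Ashgrove 6, Stonebridge 4.
Jefferson: Millford 4, Ashgrove 7, Stonebridge 4.
Millford gets 5 under Webster and 4 under Jefferson.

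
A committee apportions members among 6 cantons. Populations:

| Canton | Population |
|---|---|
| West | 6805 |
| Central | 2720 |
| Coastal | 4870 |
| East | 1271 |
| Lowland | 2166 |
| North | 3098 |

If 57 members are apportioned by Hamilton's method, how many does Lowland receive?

Total 20930; standard divisor 20930/57 ≈ 367.193.
Standard quotas: West 18.5325, Central 7.4075, Coastal 13.2628, East 3.4614, Lowland 5.8988, North 8.4370.
Lower quotas: West 18, Central 7, Coastal 13, East 3, Lowland 5, North 8 (sum 54, leaving 3 seats).
Remainders in descending order: Lowland 0.8988, West 0.5325, East 0.4614, North 0.4370, Central 0.4075, Coastal 0.2628.
The surplus seats go to Lowland, West, East.
Lowland receives 6.

6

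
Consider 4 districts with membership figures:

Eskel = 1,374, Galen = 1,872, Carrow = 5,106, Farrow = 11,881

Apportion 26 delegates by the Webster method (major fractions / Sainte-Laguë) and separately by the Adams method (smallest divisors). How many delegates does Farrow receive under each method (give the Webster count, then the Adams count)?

Webster: Eskel 2, Galen 2, Carrow 7, Farrow 15.
Adams: Eskel 2, Galen 3, Carrow 7, Farrow 14.
Farrow gets 15 under Webster and 14 under Adams.

15 and 14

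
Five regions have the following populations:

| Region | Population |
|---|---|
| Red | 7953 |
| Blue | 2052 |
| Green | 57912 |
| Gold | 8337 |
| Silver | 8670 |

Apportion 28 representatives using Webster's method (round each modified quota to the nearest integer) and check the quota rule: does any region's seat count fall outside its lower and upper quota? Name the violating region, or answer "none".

Green

Standard quotas: Red 2.622, Blue 0.677, Green 19.094, Gold 2.749, Silver 2.859.
Webster allocation: Red 3, Blue 1, Green 18, Gold 3, Silver 3.
Green has quota 19.094 (lower 19, upper 20) but receives 18 — outside the quota interval.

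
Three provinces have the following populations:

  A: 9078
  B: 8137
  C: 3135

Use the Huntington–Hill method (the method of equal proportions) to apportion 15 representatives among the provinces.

With divisor 1340: modified quotas A 6.775, B 6.072, C 2.340.
Geometric-mean thresholds: A √(6·7)=6.481, B √(6·7)=6.481, C √(2·3)=2.449.
Each quota rounded against its threshold gives A 7, B 6, C 2 (total 15).

A 7, B 6, C 2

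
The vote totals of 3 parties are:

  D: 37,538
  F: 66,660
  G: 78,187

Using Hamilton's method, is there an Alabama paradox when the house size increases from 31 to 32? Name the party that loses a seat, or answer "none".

D

At 31 seats: D 7, F 11, G 13.
At 32 seats: D 6, F 12, G 14.
D drops from 7 to 6.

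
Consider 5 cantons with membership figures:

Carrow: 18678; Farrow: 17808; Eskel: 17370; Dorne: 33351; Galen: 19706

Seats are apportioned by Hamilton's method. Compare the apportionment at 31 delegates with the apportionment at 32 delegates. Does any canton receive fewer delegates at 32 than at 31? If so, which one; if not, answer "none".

none

At 31 seats: Carrow 5, Farrow 5, Eskel 5, Dorne 10, Galen 6.
At 32 seats: Carrow 6, Farrow 5, Eskel 5, Dorne 10, Galen 6.
No canton's allocation decreased.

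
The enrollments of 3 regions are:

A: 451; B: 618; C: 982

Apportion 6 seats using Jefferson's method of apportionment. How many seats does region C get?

Standard divisor 2051/6 ≈ 341.833; standard quotas: A 1.319, B 1.808, C 2.873.
Rounding down gives 1, 1, 2 = 4 seats, so the divisor must be adjusted.
With modified divisor 300: modified quotas A 1.503, B 2.060, C 3.273.
Rounding down: A 1, B 2, C 3 (total 6).
C receives 3.

3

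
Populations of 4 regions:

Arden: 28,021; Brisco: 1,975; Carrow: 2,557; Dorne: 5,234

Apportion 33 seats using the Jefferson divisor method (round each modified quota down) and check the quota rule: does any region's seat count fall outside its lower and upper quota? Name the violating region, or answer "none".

Arden

Standard quotas: Arden 24.471, Brisco 1.725, Carrow 2.233, Dorne 4.571.
Jefferson allocation: Arden 26, Brisco 1, Carrow 2, Dorne 4.
Arden has quota 24.471 (lower 24, upper 25) but receives 26 — outside the quota interval.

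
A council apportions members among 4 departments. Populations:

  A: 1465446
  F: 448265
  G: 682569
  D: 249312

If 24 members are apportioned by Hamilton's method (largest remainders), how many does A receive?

12

Standard divisor: 2845592 ÷ 24 ≈ 118566.333.
Standard quotas: A 12.3597, F 3.7807, G 5.7569, D 2.1027.
Lower quotas: A 12, F 3, G 5, D 2 (sum 22, leaving 2 seats).
Remainders in descending order: F 0.7807, G 0.7569, A 0.3597, D 0.1027.
The surplus seats go to F, G.
A receives 12.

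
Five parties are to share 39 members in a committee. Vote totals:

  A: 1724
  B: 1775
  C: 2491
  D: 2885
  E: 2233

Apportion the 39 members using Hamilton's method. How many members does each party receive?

A=6, B=6, C=9, D=10, E=8

Total 11108; standard divisor 11108/39 ≈ 284.821.
Standard quotas: A 6.053, B 6.232, C 8.746, D 10.129, E 7.840.
Lower quotas: A 6, B 6, C 8, D 10, E 7 (sum 37, leaving 2 seats).
Remainders in descending order: E 0.840, C 0.746, B 0.232, D 0.129, A 0.053.
Largest remainders: E, C receive the extra seats.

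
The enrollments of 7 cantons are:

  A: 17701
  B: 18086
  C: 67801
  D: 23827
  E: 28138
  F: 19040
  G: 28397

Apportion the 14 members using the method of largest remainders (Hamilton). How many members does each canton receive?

Standard divisor: 202990 ÷ 14 ≈ 14499.286.
Standard quotas: A 1.2208, B 1.2474, C 4.6762, D 1.6433, E 1.9406, F 1.3132, G 1.9585.
Lower quotas: A 1, B 1, C 4, D 1, E 1, F 1, G 1 (sum 10, leaving 4 seats).
Remainders in descending order: G 0.9585, E 0.9406, C 0.6762, D 0.6433, F 0.3132, B 0.2474, A 0.2208.
The surplus seats go to G, E, C, D.

A: 1, B: 1, C: 5, D: 2, E: 2, F: 1, G: 2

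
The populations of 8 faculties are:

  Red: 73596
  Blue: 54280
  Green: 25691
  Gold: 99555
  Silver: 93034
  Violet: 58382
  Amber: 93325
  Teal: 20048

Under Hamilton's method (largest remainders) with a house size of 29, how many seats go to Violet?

3

Standard divisor: 517911 ÷ 29 = 17859.
Standard quotas: Red 4.1209, Blue 3.0394, Green 1.4385, Gold 5.5745, Silver 5.2094, Violet 3.2691, Amber 5.2257, Teal 1.1226.
Lower quotas: Red 4, Blue 3, Green 1, Gold 5, Silver 5, Violet 3, Amber 5, Teal 1 (sum 27, leaving 2 seats).
Remainders in descending order: Gold 0.5745, Green 0.4385, Violet 0.2691, Amber 0.2257, Silver 0.2094, Teal 0.1226, Red 0.1209, Blue 0.0394.
The surplus seats go to Gold, Green.
Violet receives 3.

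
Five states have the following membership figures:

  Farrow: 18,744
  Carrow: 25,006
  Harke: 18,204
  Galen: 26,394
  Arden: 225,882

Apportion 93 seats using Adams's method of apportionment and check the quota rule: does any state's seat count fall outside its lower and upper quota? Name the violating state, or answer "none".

Standard quotas: Farrow 5.548, Carrow 7.401, Harke 5.388, Galen 7.812, Arden 66.852.
Adams allocation: Farrow 6, Carrow 8, Harke 6, Galen 8, Arden 65.
Arden has quota 66.852 (lower 66, upper 67) but receives 65 — outside the quota interval.

Arden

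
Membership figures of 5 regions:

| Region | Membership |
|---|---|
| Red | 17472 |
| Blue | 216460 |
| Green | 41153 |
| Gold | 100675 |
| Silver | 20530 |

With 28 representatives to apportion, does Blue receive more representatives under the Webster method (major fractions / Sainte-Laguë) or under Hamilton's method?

Webster: Red 1, Blue 16, Green 3, Gold 7, Silver 1.
Hamilton: Red 1, Blue 15, Green 3, Gold 7, Silver 2.
Blue gets 16 under Webster and 15 under Hamilton.

Webster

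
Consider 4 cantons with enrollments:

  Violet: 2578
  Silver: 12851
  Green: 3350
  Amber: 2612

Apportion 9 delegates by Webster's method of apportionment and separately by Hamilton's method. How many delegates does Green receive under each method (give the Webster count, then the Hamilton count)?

Webster: Violet 1, Silver 6, Green 1, Amber 1.
Hamilton: Violet 1, Silver 5, Green 2, Amber 1.
Green gets 1 under Webster and 2 under Hamilton.

1 and 2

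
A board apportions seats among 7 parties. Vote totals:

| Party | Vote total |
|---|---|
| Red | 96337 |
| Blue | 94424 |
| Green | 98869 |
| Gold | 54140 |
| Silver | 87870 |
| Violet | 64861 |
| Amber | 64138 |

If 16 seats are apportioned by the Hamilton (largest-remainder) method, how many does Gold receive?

The standard divisor is 560639/16 ≈ 35039.938.
Standard quotas: Red 2.7493, Blue 2.6948, Green 2.8216, Gold 1.5451, Silver 2.5077, Violet 1.8511, Amber 1.8304.
Lower quotas: Red 2, Blue 2, Green 2, Gold 1, Silver 2, Violet 1, Amber 1 (sum 11, leaving 5 seats).
Remainders in descending order: Violet 0.8511, Amber 0.8304, Green 0.8216, Red 0.7493, Blue 0.6948, Gold 0.5451, Silver 0.5077.
The surplus seats go to Violet, Amber, Green, Red, Blue.
Gold receives 1.

1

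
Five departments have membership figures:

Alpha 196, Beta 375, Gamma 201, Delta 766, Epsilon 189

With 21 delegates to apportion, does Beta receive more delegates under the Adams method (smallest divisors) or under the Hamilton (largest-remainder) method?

Hamilton

Adams: Alpha 3, Beta 4, Gamma 3, Delta 9, Epsilon 2.
Hamilton: Alpha 2, Beta 5, Gamma 3, Delta 9, Epsilon 2.
Beta gets 4 under Adams and 5 under Hamilton.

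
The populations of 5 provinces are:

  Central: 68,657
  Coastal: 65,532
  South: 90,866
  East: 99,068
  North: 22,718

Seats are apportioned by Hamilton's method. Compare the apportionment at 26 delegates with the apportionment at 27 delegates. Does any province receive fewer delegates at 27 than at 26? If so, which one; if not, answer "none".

At 26 seats: Central 5, Coastal 5, South 7, East 7, North 2.
At 27 seats: Central 5, Coastal 5, South 7, East 8, North 2.
No province's allocation decreased.

none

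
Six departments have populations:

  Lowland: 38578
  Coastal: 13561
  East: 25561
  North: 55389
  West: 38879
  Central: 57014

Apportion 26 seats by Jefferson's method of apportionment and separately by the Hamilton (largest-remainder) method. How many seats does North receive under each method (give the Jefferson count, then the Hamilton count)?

7 and 6

Jefferson: Lowland 4, Coastal 1, East 3, North 7, West 4, Central 7.
Hamilton: Lowland 4, Coastal 2, East 3, North 6, West 4, Central 7.
North gets 7 under Jefferson and 6 under Hamilton.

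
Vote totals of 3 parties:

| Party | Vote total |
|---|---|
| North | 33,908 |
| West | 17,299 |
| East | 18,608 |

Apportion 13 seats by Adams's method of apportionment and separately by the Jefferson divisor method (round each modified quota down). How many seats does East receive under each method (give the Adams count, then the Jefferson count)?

Adams: North 6, West 3, East 4.
Jefferson: North 7, West 3, East 3.
East gets 4 under Adams and 3 under Jefferson.

4 and 3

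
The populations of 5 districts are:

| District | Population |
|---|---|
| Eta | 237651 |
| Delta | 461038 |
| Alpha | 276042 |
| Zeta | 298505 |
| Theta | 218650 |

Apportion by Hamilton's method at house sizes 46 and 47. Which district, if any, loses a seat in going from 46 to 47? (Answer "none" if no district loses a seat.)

At 46 seats: Eta 7, Delta 14, Alpha 9, Zeta 9, Theta 7.
At 47 seats: Eta 7, Delta 15, Alpha 9, Zeta 9, Theta 7.
No district's allocation decreased.

none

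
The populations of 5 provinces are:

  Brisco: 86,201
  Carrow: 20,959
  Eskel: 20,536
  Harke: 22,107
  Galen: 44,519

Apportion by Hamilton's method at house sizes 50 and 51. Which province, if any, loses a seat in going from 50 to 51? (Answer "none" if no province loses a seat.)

none

At 50 seats: Brisco 22, Carrow 5, Eskel 5, Harke 6, Galen 12.
At 51 seats: Brisco 23, Carrow 5, Eskel 5, Harke 6, Galen 12.
No province's allocation decreased.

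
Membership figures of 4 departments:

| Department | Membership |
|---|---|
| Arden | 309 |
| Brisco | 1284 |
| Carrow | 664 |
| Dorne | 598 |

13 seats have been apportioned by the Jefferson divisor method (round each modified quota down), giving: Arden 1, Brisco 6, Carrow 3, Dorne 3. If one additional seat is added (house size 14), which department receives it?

Brisco

Priority for the next seat is population ÷ (current seats + 1).
Priorities: Arden 154.500, Brisco 183.429, Carrow 166.000, Dorne 149.500.
Highest priority: Brisco.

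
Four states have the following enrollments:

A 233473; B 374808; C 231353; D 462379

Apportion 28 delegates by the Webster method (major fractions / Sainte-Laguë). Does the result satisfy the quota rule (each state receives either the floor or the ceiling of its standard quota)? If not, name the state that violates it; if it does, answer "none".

Standard quotas: A 5.021, B 8.060, C 4.975, D 9.944.
Webster allocation: A 5, B 8, C 5, D 10.
Every allocation lies between the lower and upper quota.

none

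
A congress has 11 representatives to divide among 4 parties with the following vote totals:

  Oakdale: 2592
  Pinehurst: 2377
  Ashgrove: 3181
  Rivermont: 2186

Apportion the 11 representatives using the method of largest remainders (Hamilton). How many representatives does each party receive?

Oakdale 3; Pinehurst 3; Ashgrove 3; Rivermont 2

The standard divisor is 10336/11 ≈ 939.636.
Standard quotas: Oakdale 2.759, Pinehurst 2.530, Ashgrove 3.385, Rivermont 2.326.
Lower quotas: Oakdale 2, Pinehurst 2, Ashgrove 3, Rivermont 2 (sum 9, leaving 2 seats).
Remainders in descending order: Oakdale 0.759, Pinehurst 0.530, Ashgrove 0.385, Rivermont 0.326.
The surplus seats go to Oakdale, Pinehurst.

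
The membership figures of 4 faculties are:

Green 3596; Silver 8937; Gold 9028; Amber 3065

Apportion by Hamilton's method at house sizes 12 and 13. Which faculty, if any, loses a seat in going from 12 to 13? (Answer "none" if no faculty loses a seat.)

Amber

At 12 seats: Green 2, Silver 4, Gold 4, Amber 2.
At 13 seats: Green 2, Silver 5, Gold 5, Amber 1.
Amber drops from 2 to 1.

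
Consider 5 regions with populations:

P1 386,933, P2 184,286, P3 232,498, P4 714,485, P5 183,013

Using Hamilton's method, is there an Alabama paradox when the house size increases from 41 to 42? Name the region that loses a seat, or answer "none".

P2

At 41 seats: P1 9, P2 5, P3 6, P4 17, P5 4.
At 42 seats: P1 10, P2 4, P3 6, P4 18, P5 4.
P2 drops from 5 to 4.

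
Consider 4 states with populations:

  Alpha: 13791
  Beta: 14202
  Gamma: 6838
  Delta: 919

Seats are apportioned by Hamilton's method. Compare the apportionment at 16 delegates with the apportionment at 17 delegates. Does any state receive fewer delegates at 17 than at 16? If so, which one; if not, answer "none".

At 16 seats: Alpha 6, Beta 6, Gamma 3, Delta 1.
At 17 seats: Alpha 7, Beta 7, Gamma 3, Delta 0.
Delta drops from 1 to 0.

Delta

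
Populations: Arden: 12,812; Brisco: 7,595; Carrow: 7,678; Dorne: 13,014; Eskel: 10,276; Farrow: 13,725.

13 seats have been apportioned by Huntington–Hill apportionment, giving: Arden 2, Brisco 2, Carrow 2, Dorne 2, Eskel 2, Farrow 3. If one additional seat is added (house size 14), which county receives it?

Dorne

Priority for the next seat is population ÷ (√(s·(s+1))).
Priorities: Arden 5230.477, Brisco 3100.646, Carrow 3134.530, Dorne 5312.943, Eskel 4195.159, Farrow 3962.066.
Highest priority: Dorne.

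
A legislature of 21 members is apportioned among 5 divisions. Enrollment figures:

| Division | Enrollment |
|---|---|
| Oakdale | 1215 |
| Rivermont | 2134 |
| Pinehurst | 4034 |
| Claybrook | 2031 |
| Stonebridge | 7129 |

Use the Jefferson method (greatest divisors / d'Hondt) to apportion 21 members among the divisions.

Standard divisor 16543/21 ≈ 787.762; standard quotas: Oakdale 1.542, Rivermont 2.709, Pinehurst 5.121, Claybrook 2.578, Stonebridge 9.050.
Rounding down gives 1, 2, 5, 2, 9 = 19 seats, so the divisor must be adjusted.
With modified divisor 700: modified quotas Oakdale 1.736, Rivermont 3.049, Pinehurst 5.763, Claybrook 2.901, Stonebridge 10.184.
Rounding down: Oakdale 1, Rivermont 3, Pinehurst 5, Claybrook 2, Stonebridge 10 (total 21).

Oakdale 1; Rivermont 3; Pinehurst 5; Claybrook 2; Stonebridge 10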